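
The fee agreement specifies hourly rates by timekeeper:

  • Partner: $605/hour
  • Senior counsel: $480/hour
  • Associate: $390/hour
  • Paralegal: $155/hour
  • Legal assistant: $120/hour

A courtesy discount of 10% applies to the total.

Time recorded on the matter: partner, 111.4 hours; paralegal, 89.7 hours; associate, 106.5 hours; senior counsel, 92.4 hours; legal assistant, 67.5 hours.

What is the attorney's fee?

Partner: 111.4 × $605 = $67,397.00
Senior counsel: 92.4 × $480 = $44,352.00
Associate: 106.5 × $390 = $41,535.00
Paralegal: 89.7 × $155 = $13,903.50
Legal assistant: 67.5 × $120 = $8,100.00
Subtotal: $175,287.50
Less 10% discount: −$17,528.75
Total: $175,287.50 − $17,528.75 = $157,758.75

$157,758.75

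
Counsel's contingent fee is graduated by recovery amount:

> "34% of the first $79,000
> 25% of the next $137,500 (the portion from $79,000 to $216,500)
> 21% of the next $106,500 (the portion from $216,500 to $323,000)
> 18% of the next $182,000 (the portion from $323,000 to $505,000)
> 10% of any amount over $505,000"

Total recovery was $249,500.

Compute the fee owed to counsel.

First $79,000 at 34% = $26,860.00
Next $137,500 at 25% = $34,375.00
Remaining $33,000 at 21% = $6,930.00
Fee: $26,860.00 + $34,375.00 + $6,930.00 = $68,165.00

$68,165.00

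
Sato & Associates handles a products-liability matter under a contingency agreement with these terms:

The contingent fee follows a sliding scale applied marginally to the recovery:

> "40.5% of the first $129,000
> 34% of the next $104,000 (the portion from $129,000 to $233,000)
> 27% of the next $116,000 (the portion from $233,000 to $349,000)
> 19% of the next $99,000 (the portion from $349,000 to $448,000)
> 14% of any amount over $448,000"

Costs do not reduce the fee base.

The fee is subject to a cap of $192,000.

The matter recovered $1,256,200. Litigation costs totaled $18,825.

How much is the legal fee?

Fee base is the gross recovery, $1,256,200; costs are reimbursed separately.
First $129,000 at 40.5% = $52,245.00
Next $104,000 at 34% = $35,360.00
Next $116,000 at 27% = $31,320.00
Next $99,000 at 19% = $18,810.00
Remaining $808,200 at 14% = $113,148.00
Fee: $52,245.00 + $35,360.00 + $31,320.00 + $18,810.00 + $113,148.00 = $250,883.00
$250,883.00 exceeds the $192,000 cap, so the fee is capped at $192,000.00.

$192,000.00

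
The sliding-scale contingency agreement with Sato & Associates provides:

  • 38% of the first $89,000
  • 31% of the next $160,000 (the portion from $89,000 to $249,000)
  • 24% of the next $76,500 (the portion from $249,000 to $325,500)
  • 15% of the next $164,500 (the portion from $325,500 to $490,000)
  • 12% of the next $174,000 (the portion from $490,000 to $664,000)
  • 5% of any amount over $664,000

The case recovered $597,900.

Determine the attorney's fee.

First $89,000 at 38% = $33,820.00
Next $160,000 at 31% = $49,600.00
Next $76,500 at 24% = $18,360.00
Next $164,500 at 15% = $24,675.00
Remaining $107,900 at 12% = $12,948.00
Fee: $33,820.00 + $49,600.00 + $18,360.00 + $24,675.00 + $12,948.00 = $139,403.00

$139,403.00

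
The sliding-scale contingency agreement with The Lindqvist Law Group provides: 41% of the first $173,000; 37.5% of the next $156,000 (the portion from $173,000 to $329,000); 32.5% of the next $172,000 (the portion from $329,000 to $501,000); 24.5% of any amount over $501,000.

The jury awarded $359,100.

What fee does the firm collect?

First $173,000 at 41% = $70,930.00
Next $156,000 at 37.5% = $58,500.00
Remaining $30,100 at 32.5% = $9,782.50
Fee: $70,930.00 + $58,500.00 + $9,782.50 = $139,212.50

$139,212.50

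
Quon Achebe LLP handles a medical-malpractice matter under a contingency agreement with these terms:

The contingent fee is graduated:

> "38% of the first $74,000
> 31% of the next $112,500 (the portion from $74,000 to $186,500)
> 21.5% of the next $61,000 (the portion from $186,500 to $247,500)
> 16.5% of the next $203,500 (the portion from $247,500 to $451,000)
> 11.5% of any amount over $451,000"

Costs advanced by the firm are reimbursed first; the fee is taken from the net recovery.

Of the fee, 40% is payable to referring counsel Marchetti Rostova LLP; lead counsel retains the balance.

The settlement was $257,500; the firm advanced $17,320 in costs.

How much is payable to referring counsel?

Fee base (net of costs): $257,500 − $17,320 = $240,180
First $74,000 at 38% = $28,120.00
Next $112,500 at 31% = $34,875.00
Remaining $53,680 at 21.5% = $11,541.20
Fee: $28,120.00 + $34,875.00 + $11,541.20 = $74,536.20
Referral share: 40% of $74,536.20 = $29,814.48; lead counsel retains $74,536.20 − $29,814.48 = $44,721.72.

$29,814.48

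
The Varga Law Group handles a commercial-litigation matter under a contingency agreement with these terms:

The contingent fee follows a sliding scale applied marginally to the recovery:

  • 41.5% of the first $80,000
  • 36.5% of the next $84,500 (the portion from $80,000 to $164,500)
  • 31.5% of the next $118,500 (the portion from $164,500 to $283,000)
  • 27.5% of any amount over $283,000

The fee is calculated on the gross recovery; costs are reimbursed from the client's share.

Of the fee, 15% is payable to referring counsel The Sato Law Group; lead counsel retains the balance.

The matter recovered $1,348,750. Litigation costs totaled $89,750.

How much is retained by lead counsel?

Fee base is the gross recovery, $1,348,750; costs are reimbursed separately.
First $80,000 at 41.5% = $33,200.00
Next $84,500 at 36.5% = $30,842.50
Next $118,500 at 31.5% = $37,327.50
Remaining $1,065,750 at 27.5% = $293,081.25
Fee: $33,200.00 + $30,842.50 + $37,327.50 + $293,081.25 = $394,451.25
Referral share: 15% of $394,451.25 = $59,167.69; lead counsel retains $394,451.25 − $59,167.69 = $335,283.56.

$335,283.56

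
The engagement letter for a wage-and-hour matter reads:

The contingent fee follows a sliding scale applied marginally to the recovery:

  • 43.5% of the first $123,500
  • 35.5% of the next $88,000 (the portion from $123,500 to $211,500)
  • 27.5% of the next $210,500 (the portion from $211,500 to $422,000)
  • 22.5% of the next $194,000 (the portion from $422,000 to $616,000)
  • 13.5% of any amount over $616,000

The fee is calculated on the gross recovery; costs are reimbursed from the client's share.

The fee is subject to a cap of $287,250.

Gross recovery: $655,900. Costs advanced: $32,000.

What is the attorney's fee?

Fee base is the gross recovery, $655,900; costs are reimbursed separately.
First $123,500 at 43.5% = $53,722.50
Next $88,000 at 35.5% = $31,240.00
Next $210,500 at 27.5% = $57,887.50
Next $194,000 at 22.5% = $43,650.00
Remaining $39,900 at 13.5% = $5,386.50
Fee: $53,722.50 + $31,240.00 + $57,887.50 + $43,650.00 + $5,386.50 = $191,886.50
$191,886.50 is under the $287,250 cap.

$191,886.50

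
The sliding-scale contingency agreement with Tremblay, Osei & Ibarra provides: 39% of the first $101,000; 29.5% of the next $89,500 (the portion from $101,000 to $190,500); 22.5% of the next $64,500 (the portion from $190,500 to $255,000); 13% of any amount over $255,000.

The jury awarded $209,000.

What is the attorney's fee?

$69,955.00

First $101,000 at 39% = $39,390.00
Next $89,500 at 29.5% = $26,402.50
Remaining $18,500 at 22.5% = $4,162.50
Fee: $39,390.00 + $26,402.50 + $4,162.50 = $69,955.00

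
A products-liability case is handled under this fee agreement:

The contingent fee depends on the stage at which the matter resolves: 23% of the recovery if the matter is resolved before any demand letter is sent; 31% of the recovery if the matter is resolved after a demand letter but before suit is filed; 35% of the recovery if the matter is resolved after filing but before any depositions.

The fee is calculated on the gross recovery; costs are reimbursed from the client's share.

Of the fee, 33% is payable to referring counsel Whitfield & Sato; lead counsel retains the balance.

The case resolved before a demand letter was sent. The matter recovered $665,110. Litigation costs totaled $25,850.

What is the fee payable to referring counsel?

$50,481.85

Fee base is the gross recovery, $665,110; costs are reimbursed separately.
The matter resolved before a demand letter was sent, so the 23% rate applies.
$665,110 × 23% = $152,975.30
Referral share: 33% of $152,975.30 = $50,481.85; lead counsel retains $152,975.30 − $50,481.85 = $102,493.45.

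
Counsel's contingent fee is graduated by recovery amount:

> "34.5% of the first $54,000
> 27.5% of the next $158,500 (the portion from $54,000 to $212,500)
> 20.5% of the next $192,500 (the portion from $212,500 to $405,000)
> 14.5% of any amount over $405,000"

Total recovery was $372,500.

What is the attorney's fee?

$95,017.50

First $54,000 at 34.5% = $18,630.00
Next $158,500 at 27.5% = $43,587.50
Remaining $160,000 at 20.5% = $32,800.00
Fee: $18,630.00 + $43,587.50 + $32,800.00 = $95,017.50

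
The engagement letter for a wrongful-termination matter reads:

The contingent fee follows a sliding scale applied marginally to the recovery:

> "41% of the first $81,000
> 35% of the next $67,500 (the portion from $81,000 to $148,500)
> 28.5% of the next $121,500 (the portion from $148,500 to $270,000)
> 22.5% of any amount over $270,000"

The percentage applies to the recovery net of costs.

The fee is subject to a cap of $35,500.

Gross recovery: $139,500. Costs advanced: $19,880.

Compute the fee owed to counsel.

$35,500.00

Fee base (net of costs): $139,500 − $19,880 = $119,620
First $81,000 at 41% = $33,210.00
Remaining $38,620 at 35% = $13,517.00
Fee: $33,210.00 + $13,517.00 = $46,727.00
$46,727.00 exceeds the $35,500 cap, so the fee is capped at $35,500.00.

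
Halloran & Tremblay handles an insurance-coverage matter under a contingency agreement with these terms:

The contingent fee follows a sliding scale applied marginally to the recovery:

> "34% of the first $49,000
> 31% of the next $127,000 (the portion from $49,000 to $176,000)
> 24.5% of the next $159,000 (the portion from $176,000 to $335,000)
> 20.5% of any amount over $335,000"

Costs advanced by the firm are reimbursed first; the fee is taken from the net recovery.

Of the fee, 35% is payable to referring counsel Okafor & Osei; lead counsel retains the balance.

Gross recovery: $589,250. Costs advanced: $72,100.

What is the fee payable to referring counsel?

Fee base (net of costs): $589,250 − $72,100 = $517,150
First $49,000 at 34% = $16,660.00
Next $127,000 at 31% = $39,370.00
Next $159,000 at 24.5% = $38,955.00
Remaining $182,150 at 20.5% = $37,340.75
Fee: $16,660.00 + $39,370.00 + $38,955.00 + $37,340.75 = $132,325.75
Referral share: 35% of $132,325.75 = $46,314.01; lead counsel retains $132,325.75 − $46,314.01 = $86,011.74.

$46,314.01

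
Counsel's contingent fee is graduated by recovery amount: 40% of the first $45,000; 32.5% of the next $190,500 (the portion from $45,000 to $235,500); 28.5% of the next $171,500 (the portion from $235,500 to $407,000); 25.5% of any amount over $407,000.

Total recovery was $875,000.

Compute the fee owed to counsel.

First $45,000 at 40% = $18,000.00
Next $190,500 at 32.5% = $61,912.50
Next $171,500 at 28.5% = $48,877.50
Remaining $468,000 at 25.5% = $119,340.00
Fee: $18,000.00 + $61,912.50 + $48,877.50 + $119,340.00 = $248,130.00

$248,130.00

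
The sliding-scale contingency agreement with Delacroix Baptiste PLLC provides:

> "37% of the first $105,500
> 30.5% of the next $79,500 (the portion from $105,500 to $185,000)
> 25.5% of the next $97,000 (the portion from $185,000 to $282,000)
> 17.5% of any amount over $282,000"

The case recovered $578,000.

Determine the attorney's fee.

$139,817.50

First $105,500 at 37% = $39,035.00
Next $79,500 at 30.5% = $24,247.50
Next $97,000 at 25.5% = $24,735.00
Remaining $296,000 at 17.5% = $51,800.00
Fee: $39,035.00 + $24,247.50 + $24,735.00 + $51,800.00 = $139,817.50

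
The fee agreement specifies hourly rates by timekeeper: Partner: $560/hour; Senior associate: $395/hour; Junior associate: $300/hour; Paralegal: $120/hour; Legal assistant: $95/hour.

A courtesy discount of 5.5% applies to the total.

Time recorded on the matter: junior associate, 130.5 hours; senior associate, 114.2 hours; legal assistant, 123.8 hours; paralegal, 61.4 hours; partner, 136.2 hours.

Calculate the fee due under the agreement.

$169,778.70

Partner: 136.2 × $560 = $76,272.00
Senior associate: 114.2 × $395 = $45,109.00
Junior associate: 130.5 × $300 = $39,150.00
Paralegal: 61.4 × $120 = $7,368.00
Legal assistant: 123.8 × $95 = $11,761.00
Subtotal: $179,660.00
Less 5.5% discount: −$9,881.30
Total: $179,660.00 − $9,881.30 = $169,778.70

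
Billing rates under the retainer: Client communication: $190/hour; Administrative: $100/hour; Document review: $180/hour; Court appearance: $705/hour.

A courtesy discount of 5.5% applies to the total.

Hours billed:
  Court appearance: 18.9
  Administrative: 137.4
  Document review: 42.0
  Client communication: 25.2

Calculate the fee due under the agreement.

Client communication: 25.2 × $190 = $4,788.00
Administrative: 137.4 × $100 = $13,740.00
Document review: 42.0 × $180 = $7,560.00
Court appearance: 18.9 × $705 = $13,324.50
Subtotal: $39,412.50
Less 5.5% discount: −$2,167.69
Total: $39,412.50 − $2,167.69 = $37,244.81

$37,244.81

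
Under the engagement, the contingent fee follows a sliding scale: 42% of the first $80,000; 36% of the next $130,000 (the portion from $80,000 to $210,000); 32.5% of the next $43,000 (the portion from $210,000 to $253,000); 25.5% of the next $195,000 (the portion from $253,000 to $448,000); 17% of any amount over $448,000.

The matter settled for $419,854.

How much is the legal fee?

First $80,000 at 42% = $33,600.00
Next $130,000 at 36% = $46,800.00
Next $43,000 at 32.5% = $13,975.00
Remaining $166,854 at 25.5% = $42,547.77
Fee: $33,600.00 + $46,800.00 + $13,975.00 + $42,547.77 = $136,922.77

$136,922.77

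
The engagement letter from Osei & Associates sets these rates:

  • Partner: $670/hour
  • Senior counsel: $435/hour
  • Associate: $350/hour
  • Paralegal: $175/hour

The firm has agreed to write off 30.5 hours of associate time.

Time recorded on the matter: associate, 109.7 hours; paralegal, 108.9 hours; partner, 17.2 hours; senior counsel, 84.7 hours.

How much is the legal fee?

Partner: 17.2 × $670 = $11,524.00
Senior counsel: 84.7 × $435 = $36,844.50
Associate: 109.7 × $350 = $38,395.00
Paralegal: 108.9 × $175 = $19,057.50
Subtotal: $105,821.00
Write-off: 30.5 × $350 = $10,675.00
Total: $105,821.00 − $10,675.00 = $95,146.00

$95,146.00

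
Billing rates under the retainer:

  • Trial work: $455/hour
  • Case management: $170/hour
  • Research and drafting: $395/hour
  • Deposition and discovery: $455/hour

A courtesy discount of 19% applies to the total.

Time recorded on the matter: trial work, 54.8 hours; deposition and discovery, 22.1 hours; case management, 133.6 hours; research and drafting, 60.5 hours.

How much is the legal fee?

$66,095.19

Trial work: 54.8 × $455 = $24,934.00
Case management: 133.6 × $170 = $22,712.00
Research and drafting: 60.5 × $395 = $23,897.50
Deposition and discovery: 22.1 × $455 = $10,055.50
Subtotal: $81,599.00
Less 19% discount: −$15,503.81
Total: $81,599.00 − $15,503.81 = $66,095.19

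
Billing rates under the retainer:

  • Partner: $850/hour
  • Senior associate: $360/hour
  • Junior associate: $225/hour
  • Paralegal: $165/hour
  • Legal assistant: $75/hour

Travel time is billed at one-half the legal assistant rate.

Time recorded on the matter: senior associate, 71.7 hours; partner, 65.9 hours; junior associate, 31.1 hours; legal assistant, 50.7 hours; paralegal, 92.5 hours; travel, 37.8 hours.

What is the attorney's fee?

Partner: 65.9 × $850 = $56,015.00
Senior associate: 71.7 × $360 = $25,812.00
Junior associate: 31.1 × $225 = $6,997.50
Paralegal: 92.5 × $165 = $15,262.50
Legal assistant: 50.7 × $75 = $3,802.50
Subtotal: $56,015.00 + $25,812.00 + $6,997.50 + $15,262.50 + $3,802.50 = $107,889.50
Travel: 37.8 × ($75 ÷ 2) = 37.8 × $37.50 = $1,417.50
Total: $107,889.50 + $1,417.50 = $109,307.00

$109,307.00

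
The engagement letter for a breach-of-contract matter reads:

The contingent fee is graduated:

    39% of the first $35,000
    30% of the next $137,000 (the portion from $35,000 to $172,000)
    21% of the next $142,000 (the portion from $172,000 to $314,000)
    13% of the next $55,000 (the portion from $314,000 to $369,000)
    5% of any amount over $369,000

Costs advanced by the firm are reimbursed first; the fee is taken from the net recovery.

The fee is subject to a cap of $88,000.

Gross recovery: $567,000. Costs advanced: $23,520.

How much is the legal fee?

Fee base (net of costs): $567,000 − $23,520 = $543,480
First $35,000 at 39% = $13,650.00
Next $137,000 at 30% = $41,100.00
Next $142,000 at 21% = $29,820.00
Next $55,000 at 13% = $7,150.00
Remaining $174,480 at 5% = $8,724.00
Fee: $13,650.00 + $41,100.00 + $29,820.00 + $7,150.00 + $8,724.00 = $100,444.00
$100,444.00 exceeds the $88,000 cap, so the fee is capped at $88,000.00.

$88,000.00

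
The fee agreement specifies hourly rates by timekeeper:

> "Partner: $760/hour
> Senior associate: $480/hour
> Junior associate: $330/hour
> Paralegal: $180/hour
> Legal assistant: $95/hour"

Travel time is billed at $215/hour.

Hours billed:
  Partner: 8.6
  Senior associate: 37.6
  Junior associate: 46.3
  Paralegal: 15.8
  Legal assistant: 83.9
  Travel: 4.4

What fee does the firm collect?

$51,623.50

Partner: 8.6 × $760 = $6,536.00
Senior associate: 37.6 × $480 = $18,048.00
Junior associate: 46.3 × $330 = $15,279.00
Paralegal: 15.8 × $180 = $2,844.00
Legal assistant: 83.9 × $95 = $7,970.50
Subtotal: $6,536.00 + $18,048.00 + $15,279.00 + $2,844.00 + $7,970.50 = $50,677.50
Travel: 4.4 × $215 = $946.00
Total: $50,677.50 + $946.00 = $51,623.50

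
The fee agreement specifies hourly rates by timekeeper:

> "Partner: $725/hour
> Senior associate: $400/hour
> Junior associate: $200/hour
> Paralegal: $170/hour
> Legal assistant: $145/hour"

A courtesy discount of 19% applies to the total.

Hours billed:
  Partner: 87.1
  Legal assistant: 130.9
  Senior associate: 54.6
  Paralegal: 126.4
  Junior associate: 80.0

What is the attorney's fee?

$114,579.36

Partner: 87.1 × $725 = $63,147.50
Senior associate: 54.6 × $400 = $21,840.00
Junior associate: 80.0 × $200 = $16,000.00
Paralegal: 126.4 × $170 = $21,488.00
Legal assistant: 130.9 × $145 = $18,980.50
Subtotal: $141,456.00
Less 19% discount: −$26,876.64
Total: $141,456.00 − $26,876.64 = $114,579.36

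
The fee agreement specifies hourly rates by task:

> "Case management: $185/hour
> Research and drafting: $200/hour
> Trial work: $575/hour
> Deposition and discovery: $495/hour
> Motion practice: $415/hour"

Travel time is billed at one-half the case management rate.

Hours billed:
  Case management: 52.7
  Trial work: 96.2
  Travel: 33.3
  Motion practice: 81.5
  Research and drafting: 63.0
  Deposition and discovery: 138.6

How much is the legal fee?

$183,174.25

Case management: 52.7 × $185 = $9,749.50
Research and drafting: 63.0 × $200 = $12,600.00
Trial work: 96.2 × $575 = $55,315.00
Deposition and discovery: 138.6 × $495 = $68,607.00
Motion practice: 81.5 × $415 = $33,822.50
Subtotal: $9,749.50 + $12,600.00 + $55,315.00 + $68,607.00 + $33,822.50 = $180,094.00
Travel: 33.3 × ($185 ÷ 2) = 33.3 × $92.50 = $3,080.25
Total: $180,094.00 + $3,080.25 = $183,174.25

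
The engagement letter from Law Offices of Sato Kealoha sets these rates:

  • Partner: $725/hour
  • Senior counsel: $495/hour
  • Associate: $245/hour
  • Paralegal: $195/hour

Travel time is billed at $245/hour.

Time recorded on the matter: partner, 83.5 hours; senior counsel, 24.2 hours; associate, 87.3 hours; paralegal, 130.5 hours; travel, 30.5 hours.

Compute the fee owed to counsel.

$126,825.00

Partner: 83.5 × $725 = $60,537.50
Senior counsel: 24.2 × $495 = $11,979.00
Associate: 87.3 × $245 = $21,388.50
Paralegal: 130.5 × $195 = $25,447.50
Subtotal: $60,537.50 + $11,979.00 + $21,388.50 + $25,447.50 = $119,352.50
Travel: 30.5 × $245 = $7,472.50
Total: $119,352.50 + $7,472.50 = $126,825.00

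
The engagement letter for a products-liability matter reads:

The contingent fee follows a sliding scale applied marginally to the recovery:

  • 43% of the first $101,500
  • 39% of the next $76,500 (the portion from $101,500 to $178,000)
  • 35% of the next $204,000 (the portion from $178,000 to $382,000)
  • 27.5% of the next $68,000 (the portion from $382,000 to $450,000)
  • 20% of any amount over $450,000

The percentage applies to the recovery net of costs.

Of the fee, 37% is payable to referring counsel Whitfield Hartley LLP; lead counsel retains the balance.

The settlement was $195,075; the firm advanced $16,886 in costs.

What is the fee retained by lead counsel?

$46,334.07

Fee base (net of costs): $195,075 − $16,886 = $178,189
First $101,500 at 43% = $43,645.00
Next $76,500 at 39% = $29,835.00
Remaining $189 at 35% = $66.15
Fee: $43,645.00 + $29,835.00 + $66.15 = $73,546.15
Referral share: 37% of $73,546.15 = $27,212.08; lead counsel retains $73,546.15 − $27,212.08 = $46,334.07.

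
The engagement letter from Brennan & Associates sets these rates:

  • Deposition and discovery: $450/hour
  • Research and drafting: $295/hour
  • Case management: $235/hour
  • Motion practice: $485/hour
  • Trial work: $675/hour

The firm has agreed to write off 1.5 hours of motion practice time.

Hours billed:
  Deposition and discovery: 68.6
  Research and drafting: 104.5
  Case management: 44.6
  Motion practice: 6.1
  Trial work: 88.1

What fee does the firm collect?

$133,877.00

Deposition and discovery: 68.6 × $450 = $30,870.00
Research and drafting: 104.5 × $295 = $30,827.50
Case management: 44.6 × $235 = $10,481.00
Motion practice: 6.1 × $485 = $2,958.50
Trial work: 88.1 × $675 = $59,467.50
Subtotal: $134,604.50
Write-off: 1.5 × $485 = $727.50
Total: $134,604.50 − $727.50 = $133,877.00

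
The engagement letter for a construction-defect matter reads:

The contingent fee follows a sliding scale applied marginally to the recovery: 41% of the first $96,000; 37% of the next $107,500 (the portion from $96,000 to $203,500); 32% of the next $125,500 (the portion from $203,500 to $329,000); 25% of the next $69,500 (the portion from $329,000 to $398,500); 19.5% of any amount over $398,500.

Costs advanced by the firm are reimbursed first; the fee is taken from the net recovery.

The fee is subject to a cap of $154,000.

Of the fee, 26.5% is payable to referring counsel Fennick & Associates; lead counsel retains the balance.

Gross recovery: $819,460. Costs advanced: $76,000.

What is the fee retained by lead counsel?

$113,190.00

Fee base (net of costs): $819,460 − $76,000 = $743,460
First $96,000 at 41% = $39,360.00
Next $107,500 at 37% = $39,775.00
Next $125,500 at 32% = $40,160.00
Next $69,500 at 25% = $17,375.00
Remaining $344,960 at 19.5% = $67,267.20
Fee: $39,360.00 + $39,775.00 + $40,160.00 + $17,375.00 + $67,267.20 = $203,937.20
$203,937.20 exceeds the $154,000 cap, so the fee is capped at $154,000.00.
Referral share: 26.5% of $154,000.00 = $40,810.00; lead counsel retains $154,000.00 − $40,810.00 = $113,190.00.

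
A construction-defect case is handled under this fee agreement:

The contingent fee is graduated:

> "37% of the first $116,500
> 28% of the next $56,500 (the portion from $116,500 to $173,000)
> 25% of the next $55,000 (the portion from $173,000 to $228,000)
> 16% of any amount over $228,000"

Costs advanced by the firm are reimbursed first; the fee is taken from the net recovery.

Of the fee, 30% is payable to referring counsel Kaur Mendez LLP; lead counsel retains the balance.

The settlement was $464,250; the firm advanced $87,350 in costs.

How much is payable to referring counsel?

Fee base (net of costs): $464,250 − $87,350 = $376,900
First $116,500 at 37% = $43,105.00
Next $56,500 at 28% = $15,820.00
Next $55,000 at 25% = $13,750.00
Remaining $148,900 at 16% = $23,824.00
Fee: $43,105.00 + $15,820.00 + $13,750.00 + $23,824.00 = $96,499.00
Referral share: 30% of $96,499.00 = $28,949.70; lead counsel retains $96,499.00 − $28,949.70 = $67,549.30.

$28,949.70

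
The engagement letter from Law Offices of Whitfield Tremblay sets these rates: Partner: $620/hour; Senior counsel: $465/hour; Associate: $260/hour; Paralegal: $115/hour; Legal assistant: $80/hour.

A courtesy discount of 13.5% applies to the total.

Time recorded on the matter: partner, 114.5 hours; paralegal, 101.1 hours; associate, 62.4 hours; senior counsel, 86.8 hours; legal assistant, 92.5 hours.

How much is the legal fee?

$126,811.16

Partner: 114.5 × $620 = $70,990.00
Senior counsel: 86.8 × $465 = $40,362.00
Associate: 62.4 × $260 = $16,224.00
Paralegal: 101.1 × $115 = $11,626.50
Legal assistant: 92.5 × $80 = $7,400.00
Subtotal: $146,602.50
Less 13.5% discount: −$19,791.34
Total: $146,602.50 − $19,791.34 = $126,811.16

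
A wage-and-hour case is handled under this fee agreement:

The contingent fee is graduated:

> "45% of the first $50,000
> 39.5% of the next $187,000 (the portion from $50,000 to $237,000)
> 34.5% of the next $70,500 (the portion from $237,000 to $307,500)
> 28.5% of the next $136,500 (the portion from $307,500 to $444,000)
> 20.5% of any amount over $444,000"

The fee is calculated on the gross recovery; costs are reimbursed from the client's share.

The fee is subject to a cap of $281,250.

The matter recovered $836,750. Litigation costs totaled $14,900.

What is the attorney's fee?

$240,103.75

Fee base is the gross recovery, $836,750; costs are reimbursed separately.
First $50,000 at 45% = $22,500.00
Next $187,000 at 39.5% = $73,865.00
Next $70,500 at 34.5% = $24,322.50
Next $136,500 at 28.5% = $38,902.50
Remaining $392,750 at 20.5% = $80,513.75
Fee: $22,500.00 + $73,865.00 + $24,322.50 + $38,902.50 + $80,513.75 = $240,103.75
$240,103.75 is under the $281,250 cap.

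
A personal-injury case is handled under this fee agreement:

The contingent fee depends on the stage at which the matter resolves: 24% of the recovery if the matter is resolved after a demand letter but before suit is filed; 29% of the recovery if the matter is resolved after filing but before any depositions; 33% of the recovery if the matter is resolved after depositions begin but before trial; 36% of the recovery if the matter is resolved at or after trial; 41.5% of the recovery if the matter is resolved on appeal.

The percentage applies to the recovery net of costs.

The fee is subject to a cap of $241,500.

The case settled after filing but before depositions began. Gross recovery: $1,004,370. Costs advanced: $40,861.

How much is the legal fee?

Fee base (net of costs): $1,004,370 − $40,861 = $963,509
The matter settled after filing but before depositions began, so the 29% rate applies.
$963,509 × 29% = $279,417.61
$279,417.61 exceeds the $241,500 cap, so the fee is capped at $241,500.00.

$241,500.00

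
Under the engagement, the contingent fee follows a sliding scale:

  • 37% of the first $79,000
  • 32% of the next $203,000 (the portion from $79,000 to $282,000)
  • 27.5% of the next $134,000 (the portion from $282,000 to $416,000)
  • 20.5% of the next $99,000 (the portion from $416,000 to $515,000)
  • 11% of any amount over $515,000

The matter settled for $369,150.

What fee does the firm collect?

First $79,000 at 37% = $29,230.00
Next $203,000 at 32% = $64,960.00
Remaining $87,150 at 27.5% = $23,966.25
Fee: $29,230.00 + $64,960.00 + $23,966.25 = $118,156.25

$118,156.25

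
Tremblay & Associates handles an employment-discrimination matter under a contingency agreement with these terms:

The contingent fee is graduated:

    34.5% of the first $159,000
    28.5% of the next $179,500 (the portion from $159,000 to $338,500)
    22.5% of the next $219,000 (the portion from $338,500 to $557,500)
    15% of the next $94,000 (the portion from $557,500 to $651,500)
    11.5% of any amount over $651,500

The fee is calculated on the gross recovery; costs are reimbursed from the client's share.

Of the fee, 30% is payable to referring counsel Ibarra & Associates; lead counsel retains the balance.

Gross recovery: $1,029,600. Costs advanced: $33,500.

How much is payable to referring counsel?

$63,860.70

Fee base is the gross recovery, $1,029,600; costs are reimbursed separately.
First $159,000 at 34.5% = $54,855.00
Next $179,500 at 28.5% = $51,157.50
Next $219,000 at 22.5% = $49,275.00
Next $94,000 at 15% = $14,100.00
Remaining $378,100 at 11.5% = $43,481.50
Fee: $54,855.00 + $51,157.50 + $49,275.00 + $14,100.00 + $43,481.50 = $212,869.00
Referral share: 30% of $212,869.00 = $63,860.70; lead counsel retains $212,869.00 − $63,860.70 = $149,008.30.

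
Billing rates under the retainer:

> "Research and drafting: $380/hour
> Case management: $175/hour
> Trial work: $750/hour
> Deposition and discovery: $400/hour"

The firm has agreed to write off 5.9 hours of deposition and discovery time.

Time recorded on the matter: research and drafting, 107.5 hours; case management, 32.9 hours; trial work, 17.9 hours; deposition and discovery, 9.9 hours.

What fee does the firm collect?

Research and drafting: 107.5 × $380 = $40,850.00
Case management: 32.9 × $175 = $5,757.50
Trial work: 17.9 × $750 = $13,425.00
Deposition and discovery: 9.9 × $400 = $3,960.00
Subtotal: $63,992.50
Write-off: 5.9 × $400 = $2,360.00
Total: $63,992.50 − $2,360.00 = $61,632.50

$61,632.50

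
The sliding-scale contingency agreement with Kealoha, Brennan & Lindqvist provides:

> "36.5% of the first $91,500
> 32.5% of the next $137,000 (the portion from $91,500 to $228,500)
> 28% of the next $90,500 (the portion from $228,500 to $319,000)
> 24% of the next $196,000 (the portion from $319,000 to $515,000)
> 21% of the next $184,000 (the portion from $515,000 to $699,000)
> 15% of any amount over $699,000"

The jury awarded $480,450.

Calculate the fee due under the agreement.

$142,010.50

First $91,500 at 36.5% = $33,397.50
Next $137,000 at 32.5% = $44,525.00
Next $90,500 at 28% = $25,340.00
Remaining $161,450 at 24% = $38,748.00
Fee: $33,397.50 + $44,525.00 + $25,340.00 + $38,748.00 = $142,010.50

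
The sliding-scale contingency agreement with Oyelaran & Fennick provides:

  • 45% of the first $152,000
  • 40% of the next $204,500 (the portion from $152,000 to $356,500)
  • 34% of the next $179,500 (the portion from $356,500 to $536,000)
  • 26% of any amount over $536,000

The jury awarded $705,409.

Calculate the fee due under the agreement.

$255,276.34

First $152,000 at 45% = $68,400.00
Next $204,500 at 40% = $81,800.00
Next $179,500 at 34% = $61,030.00
Remaining $169,409 at 26% = $44,046.34
Fee: $68,400.00 + $81,800.00 + $61,030.00 + $44,046.34 = $255,276.34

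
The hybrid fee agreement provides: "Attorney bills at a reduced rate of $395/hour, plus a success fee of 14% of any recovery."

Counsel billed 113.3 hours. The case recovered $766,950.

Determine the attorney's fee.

$152,126.50

Hourly: 113.3 × $395 = $44,753.50
Success fee: 14% of $766,950 = $107,373.00
Total: $44,753.50 + $107,373.00 = $152,126.50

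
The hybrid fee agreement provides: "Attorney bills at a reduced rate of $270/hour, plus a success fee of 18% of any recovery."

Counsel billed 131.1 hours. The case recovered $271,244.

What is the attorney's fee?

$84,220.92

Hourly: 131.1 × $270 = $35,397.00
Success fee: 18% of $271,244 = $48,823.92
Total: $35,397.00 + $48,823.92 = $84,220.92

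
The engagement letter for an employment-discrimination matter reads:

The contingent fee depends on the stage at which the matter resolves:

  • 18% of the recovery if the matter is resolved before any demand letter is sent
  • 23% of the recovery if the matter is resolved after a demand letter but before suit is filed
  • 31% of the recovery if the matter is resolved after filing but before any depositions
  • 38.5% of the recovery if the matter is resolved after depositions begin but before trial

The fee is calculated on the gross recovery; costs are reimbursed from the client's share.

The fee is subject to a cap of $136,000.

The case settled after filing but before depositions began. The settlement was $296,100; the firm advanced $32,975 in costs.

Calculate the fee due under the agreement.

Fee base is the gross recovery, $296,100; costs are reimbursed separately.
The matter settled after filing but before depositions began, so the 31% rate applies.
$296,100 × 31% = $91,791.00
$91,791.00 is under the $136,000 cap.

$91,791.00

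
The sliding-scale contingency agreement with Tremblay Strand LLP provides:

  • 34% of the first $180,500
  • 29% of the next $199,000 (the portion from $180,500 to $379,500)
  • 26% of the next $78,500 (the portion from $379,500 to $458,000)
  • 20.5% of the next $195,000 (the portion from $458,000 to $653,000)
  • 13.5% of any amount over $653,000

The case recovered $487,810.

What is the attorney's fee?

First $180,500 at 34% = $61,370.00
Next $199,000 at 29% = $57,710.00
Next $78,500 at 26% = $20,410.00
Remaining $29,810 at 20.5% = $6,111.05
Fee: $61,370.00 + $57,710.00 + $20,410.00 + $6,111.05 = $145,601.05

$145,601.05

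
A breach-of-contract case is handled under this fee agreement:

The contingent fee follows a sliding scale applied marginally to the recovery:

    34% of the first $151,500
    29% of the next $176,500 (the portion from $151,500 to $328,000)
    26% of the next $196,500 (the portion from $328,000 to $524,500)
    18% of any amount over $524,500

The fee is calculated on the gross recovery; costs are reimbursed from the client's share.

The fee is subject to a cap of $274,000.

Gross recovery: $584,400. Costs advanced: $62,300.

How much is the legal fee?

$164,567.00

Fee base is the gross recovery, $584,400; costs are reimbursed separately.
First $151,500 at 34% = $51,510.00
Next $176,500 at 29% = $51,185.00
Next $196,500 at 26% = $51,090.00
Remaining $59,900 at 18% = $10,782.00
Fee: $51,510.00 + $51,185.00 + $51,090.00 + $10,782.00 = $164,567.00
$164,567.00 is under the $274,000 cap.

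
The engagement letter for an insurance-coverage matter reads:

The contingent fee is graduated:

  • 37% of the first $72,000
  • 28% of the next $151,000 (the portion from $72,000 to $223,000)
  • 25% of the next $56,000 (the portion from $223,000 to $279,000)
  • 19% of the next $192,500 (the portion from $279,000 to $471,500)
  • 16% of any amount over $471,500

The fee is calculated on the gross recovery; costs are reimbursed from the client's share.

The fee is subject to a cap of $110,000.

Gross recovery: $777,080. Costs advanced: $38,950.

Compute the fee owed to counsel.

$110,000.00

Fee base is the gross recovery, $777,080; costs are reimbursed separately.
First $72,000 at 37% = $26,640.00
Next $151,000 at 28% = $42,280.00
Next $56,000 at 25% = $14,000.00
Next $192,500 at 19% = $36,575.00
Remaining $305,580 at 16% = $48,892.80
Fee: $26,640.00 + $42,280.00 + $14,000.00 + $36,575.00 + $48,892.80 = $168,387.80
$168,387.80 exceeds the $110,000 cap, so the fee is capped at $110,000.00.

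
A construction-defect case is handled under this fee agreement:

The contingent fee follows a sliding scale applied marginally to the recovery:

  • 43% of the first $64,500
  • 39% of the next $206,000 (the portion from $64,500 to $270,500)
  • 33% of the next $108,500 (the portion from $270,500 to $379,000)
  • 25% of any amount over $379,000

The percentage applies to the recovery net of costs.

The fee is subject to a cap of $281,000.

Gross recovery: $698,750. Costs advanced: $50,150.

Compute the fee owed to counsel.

$211,280.00

Fee base (net of costs): $698,750 − $50,150 = $648,600
First $64,500 at 43% = $27,735.00
Next $206,000 at 39% = $80,340.00
Next $108,500 at 33% = $35,805.00
Remaining $269,600 at 25% = $67,400.00
Fee: $27,735.00 + $80,340.00 + $35,805.00 + $67,400.00 = $211,280.00
$211,280.00 is under the $281,000 cap.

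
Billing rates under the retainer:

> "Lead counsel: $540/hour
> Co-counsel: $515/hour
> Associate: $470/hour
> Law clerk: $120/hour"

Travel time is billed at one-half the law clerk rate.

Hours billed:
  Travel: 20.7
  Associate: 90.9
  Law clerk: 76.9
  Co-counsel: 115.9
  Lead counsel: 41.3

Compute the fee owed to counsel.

Lead counsel: 41.3 × $540 = $22,302.00
Co-counsel: 115.9 × $515 = $59,688.50
Associate: 90.9 × $470 = $42,723.00
Law clerk: 76.9 × $120 = $9,228.00
Subtotal: $22,302.00 + $59,688.50 + $42,723.00 + $9,228.00 = $133,941.50
Travel: 20.7 × ($120 ÷ 2) = 20.7 × $60.00 = $1,242.00
Total: $133,941.50 + $1,242.00 = $135,183.50

$135,183.50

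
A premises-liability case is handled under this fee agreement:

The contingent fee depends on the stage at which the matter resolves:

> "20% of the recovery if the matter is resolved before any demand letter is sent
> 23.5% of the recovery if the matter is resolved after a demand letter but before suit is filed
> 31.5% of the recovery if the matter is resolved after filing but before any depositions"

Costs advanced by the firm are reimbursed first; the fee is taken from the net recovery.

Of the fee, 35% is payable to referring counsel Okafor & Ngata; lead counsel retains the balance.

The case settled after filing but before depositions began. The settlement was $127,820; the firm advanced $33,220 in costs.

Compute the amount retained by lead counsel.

$19,369.35

Fee base (net of costs): $127,820 − $33,220 = $94,600
The matter settled after filing but before depositions began, so the 31.5% rate applies.
$94,600 × 31.5% = $29,799.00
Referral share: 35% of $29,799.00 = $10,429.65; lead counsel retains $29,799.00 − $10,429.65 = $19,369.35.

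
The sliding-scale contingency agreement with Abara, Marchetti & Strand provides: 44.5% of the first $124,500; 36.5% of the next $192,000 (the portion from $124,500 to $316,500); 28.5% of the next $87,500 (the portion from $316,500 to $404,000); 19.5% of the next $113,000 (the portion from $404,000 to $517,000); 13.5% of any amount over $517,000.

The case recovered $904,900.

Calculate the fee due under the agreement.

First $124,500 at 44.5% = $55,402.50
Next $192,000 at 36.5% = $70,080.00
Next $87,500 at 28.5% = $24,937.50
Next $113,000 at 19.5% = $22,035.00
Remaining $387,900 at 13.5% = $52,366.50
Fee: $55,402.50 + $70,080.00 + $24,937.50 + $22,035.00 + $52,366.50 = $224,821.50

$224,821.50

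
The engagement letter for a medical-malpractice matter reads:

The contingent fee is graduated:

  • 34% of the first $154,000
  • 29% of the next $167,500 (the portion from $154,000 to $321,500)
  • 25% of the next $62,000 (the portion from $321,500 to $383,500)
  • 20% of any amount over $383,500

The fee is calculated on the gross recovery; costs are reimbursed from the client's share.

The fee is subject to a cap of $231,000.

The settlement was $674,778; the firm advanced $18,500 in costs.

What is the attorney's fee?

Fee base is the gross recovery, $674,778; costs are reimbursed separately.
First $154,000 at 34% = $52,360.00
Next $167,500 at 29% = $48,575.00
Next $62,000 at 25% = $15,500.00
Remaining $291,278 at 20% = $58,255.60
Fee: $52,360.00 + $48,575.00 + $15,500.00 + $58,255.60 = $174,690.60
$174,690.60 is under the $231,000 cap.

$174,690.60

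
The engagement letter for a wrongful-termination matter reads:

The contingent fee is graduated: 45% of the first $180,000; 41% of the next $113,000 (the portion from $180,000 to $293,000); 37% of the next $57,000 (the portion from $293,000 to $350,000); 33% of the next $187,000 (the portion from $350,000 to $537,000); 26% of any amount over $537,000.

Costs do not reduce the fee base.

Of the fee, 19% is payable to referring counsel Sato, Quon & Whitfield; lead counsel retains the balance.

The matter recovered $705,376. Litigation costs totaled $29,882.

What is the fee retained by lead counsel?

Fee base is the gross recovery, $705,376; costs are reimbursed separately.
First $180,000 at 45% = $81,000.00
Next $113,000 at 41% = $46,330.00
Next $57,000 at 37% = $21,090.00
Next $187,000 at 33% = $61,710.00
Remaining $168,376 at 26% = $43,777.76
Fee: $81,000.00 + $46,330.00 + $21,090.00 + $61,710.00 + $43,777.76 = $253,907.76
Referral share: 19% of $253,907.76 = $48,242.47; lead counsel retains $253,907.76 − $48,242.47 = $205,665.29.

$205,665.29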